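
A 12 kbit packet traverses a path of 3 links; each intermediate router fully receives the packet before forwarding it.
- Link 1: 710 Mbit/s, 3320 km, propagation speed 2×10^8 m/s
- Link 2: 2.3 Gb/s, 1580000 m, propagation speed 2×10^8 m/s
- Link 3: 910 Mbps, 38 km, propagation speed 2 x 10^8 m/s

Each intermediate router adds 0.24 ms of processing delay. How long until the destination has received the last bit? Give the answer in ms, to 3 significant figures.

L = 12000 bits.
Transmission delays (L/R per hop): 0.0169014, 0.00521739, 0.0131868 ms; sum = 0.0353056 ms.
Propagation delays (d/s per hop): 16.6, 7.9, 0.19 ms; sum = 24.69 ms.
Processing at 2 router(s): 2 × 0.24 ms = 0.48 ms.
End-to-end = 25.2 ms.

25.2 ms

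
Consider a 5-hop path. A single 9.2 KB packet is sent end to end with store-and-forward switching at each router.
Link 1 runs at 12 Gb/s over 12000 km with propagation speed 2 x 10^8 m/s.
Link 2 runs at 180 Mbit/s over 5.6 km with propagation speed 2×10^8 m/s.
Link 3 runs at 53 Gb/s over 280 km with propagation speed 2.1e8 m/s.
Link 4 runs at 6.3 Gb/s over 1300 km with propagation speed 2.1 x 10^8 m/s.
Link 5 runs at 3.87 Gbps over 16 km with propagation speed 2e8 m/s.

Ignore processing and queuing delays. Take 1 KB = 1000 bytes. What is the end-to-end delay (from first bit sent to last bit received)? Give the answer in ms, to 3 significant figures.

68.1 ms

L = 73600 bits.
Transmission delays (L/R per hop): 0.00613333, 0.408889, 0.00138868, 0.0116825, 0.0190181 ms; sum = 0.447112 ms.
Propagation delays (d/s per hop): 60, 0.028, 1.33333, 6.19048, 0.08 ms; sum = 67.6318 ms.
End-to-end = 68.1 ms.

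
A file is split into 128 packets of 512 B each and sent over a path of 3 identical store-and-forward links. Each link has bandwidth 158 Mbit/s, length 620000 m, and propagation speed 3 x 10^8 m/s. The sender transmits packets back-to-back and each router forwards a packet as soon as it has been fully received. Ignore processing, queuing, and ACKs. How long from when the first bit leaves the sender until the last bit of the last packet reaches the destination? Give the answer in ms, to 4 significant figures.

9.570 ms

Per-hop transmission t_tx = L/R = 4096/158000000 = 0.0259241 ms.
Per-hop propagation t_prop = 620000/300000000 = 2.06667 ms.
Pipeline fill: first packet needs 3·t_tx to clear all hops; remaining 127 packets each add one t_tx.
Total = (3+128-1)·t_tx + 3·t_prop = 130·0.0259241 + 3·2.06667 = 9.570 ms.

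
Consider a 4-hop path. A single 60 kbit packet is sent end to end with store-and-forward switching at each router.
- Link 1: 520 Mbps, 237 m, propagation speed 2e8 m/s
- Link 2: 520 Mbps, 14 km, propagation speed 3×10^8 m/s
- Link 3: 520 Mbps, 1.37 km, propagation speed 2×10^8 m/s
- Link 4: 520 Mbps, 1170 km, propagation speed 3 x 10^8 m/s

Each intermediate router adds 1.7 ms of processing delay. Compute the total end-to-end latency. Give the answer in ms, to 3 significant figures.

9.52 ms

L = 60000 bits.
Transmission delay per hop = L/R = 60000/520000000 = 0.115385 ms; 4 hops → 0.461538 ms.
Propagation delays (d/s per hop): 0.001185, 0.0466667, 0.00685, 3.9 ms; sum = 3.9547 ms.
Processing at 3 router(s): 3 × 1.7 ms = 5.1 ms.
End-to-end = 9.52 ms.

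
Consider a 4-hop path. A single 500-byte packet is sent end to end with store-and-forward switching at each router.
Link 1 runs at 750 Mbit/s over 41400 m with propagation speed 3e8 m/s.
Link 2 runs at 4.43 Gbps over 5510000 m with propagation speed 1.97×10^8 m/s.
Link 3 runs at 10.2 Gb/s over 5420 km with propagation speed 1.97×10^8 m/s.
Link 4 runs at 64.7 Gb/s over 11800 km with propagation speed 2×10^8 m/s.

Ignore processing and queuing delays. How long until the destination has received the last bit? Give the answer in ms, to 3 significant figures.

115 ms

L = 500 × 8 = 4000 bits.
Transmission delays (L/R per hop): 0.00533333, 0.000902935, 0.000392157, 6.18238e-05 ms; sum = 0.00669025 ms.
Propagation delays (d/s per hop): 0.138, 27.9695, 27.5127, 59 ms; sum = 114.62 ms.
End-to-end = 115 ms.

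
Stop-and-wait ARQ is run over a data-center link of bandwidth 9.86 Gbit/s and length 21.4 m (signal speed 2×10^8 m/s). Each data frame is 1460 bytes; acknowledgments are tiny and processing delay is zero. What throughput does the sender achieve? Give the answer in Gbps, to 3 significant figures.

8.35 Gbps

t_tx = L/R = 11680/9860000000 = 1.18458e-06 s.
t_prop = 21.4/200000000 = 1.07e-07 s; RTT = 2.14e-07 s.
Cycle = t_tx + RTT = 1.39858e-06 s.
Throughput = L / cycle = 11680 / 1.39858e-06 = 8.35 Gbps.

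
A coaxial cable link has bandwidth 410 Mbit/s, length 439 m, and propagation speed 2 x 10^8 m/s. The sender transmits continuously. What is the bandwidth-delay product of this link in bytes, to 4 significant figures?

112.5 bytes

Propagation delay = 439 / 200000000 = 2.195e-06 s.
BDP = R × t_prop = 410000000 × 2.195e-06 = 899.95 bits.
In bytes: 899.95/8 = 112.5 bytes.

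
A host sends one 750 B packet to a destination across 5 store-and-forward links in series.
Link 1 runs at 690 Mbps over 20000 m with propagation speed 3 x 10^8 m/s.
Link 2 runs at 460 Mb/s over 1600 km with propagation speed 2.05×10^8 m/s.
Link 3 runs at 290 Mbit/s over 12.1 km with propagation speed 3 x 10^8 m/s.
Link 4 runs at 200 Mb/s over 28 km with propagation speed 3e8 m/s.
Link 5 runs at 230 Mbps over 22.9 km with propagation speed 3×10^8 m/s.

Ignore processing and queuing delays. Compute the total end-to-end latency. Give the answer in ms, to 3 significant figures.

8.18 ms

L = 750 × 8 = 6000 bits.
Transmission delays (L/R per hop): 0.00869565, 0.0130435, 0.0206897, 0.03, 0.026087 ms; sum = 0.0985157 ms.
Propagation delays (d/s per hop): 0.0666667, 7.80488, 0.0403333, 0.0933333, 0.0763333 ms; sum = 8.08154 ms.
End-to-end = 8.18 ms.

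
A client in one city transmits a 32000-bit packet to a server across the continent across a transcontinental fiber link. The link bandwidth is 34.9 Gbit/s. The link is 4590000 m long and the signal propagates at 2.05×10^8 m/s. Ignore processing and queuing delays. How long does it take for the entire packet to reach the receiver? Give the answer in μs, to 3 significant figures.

22400 μs

Transmission delay = L/R = 32000 / 34900000000 = 0.916905 μs.
Propagation delay = d/s = 4590000 m / 2.05e+08 m/s = 22390.2 μs.
Total = 22400 μs.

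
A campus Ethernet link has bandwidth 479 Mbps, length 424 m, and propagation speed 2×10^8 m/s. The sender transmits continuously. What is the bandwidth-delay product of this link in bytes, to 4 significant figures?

126.9 bytes

Propagation delay = 424 / 200000000 = 2.12e-06 s.
BDP = R × t_prop = 479000000 × 2.12e-06 = 1015.48 bits.
In bytes: 1015.48/8 = 126.9 bytes.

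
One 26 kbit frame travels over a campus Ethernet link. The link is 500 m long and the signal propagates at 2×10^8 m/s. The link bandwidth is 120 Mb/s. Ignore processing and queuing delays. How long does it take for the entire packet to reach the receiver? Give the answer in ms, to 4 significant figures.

L = 26000 bits.
Transmission delay = L/R = 26000 / 120000000 = 0.216667 ms.
Propagation delay = d/s = 500 m / 200000000 m/s = 0.0025 ms.
Total = 0.2192 ms.

0.2192 ms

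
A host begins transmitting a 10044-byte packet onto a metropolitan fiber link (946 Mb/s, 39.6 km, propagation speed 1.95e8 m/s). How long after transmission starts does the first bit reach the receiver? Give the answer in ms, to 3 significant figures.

First bit experiences only propagation delay: d/s = 39600/195000000 = 0.203 ms.

0.203 ms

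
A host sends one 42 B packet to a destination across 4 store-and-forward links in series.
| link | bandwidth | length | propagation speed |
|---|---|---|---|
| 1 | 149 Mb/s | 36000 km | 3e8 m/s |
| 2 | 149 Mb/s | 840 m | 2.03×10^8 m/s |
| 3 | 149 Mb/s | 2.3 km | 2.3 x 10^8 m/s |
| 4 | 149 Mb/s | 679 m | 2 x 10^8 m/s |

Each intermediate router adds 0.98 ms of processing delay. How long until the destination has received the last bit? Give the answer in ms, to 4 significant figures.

123.0 ms

L = 42 × 8 = 336 bits.
Transmission delay per hop = L/R = 336/149000000 = 0.00225503 ms; 4 hops → 0.00902013 ms.
Propagation delays (d/s per hop): 120, 0.00413793, 0.01, 0.003395 ms; sum = 120.018 ms.
Processing at 3 router(s): 3 × 0.98 ms = 2.94 ms.
End-to-end = 123.0 ms.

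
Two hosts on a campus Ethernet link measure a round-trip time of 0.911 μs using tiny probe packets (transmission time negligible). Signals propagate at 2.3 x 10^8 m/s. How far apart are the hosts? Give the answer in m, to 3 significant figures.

105 m

One-way propagation = RTT/2 = 0.4555 μs.
d = s × t = 2.3e+08 × 4.555e-07 = 105 m.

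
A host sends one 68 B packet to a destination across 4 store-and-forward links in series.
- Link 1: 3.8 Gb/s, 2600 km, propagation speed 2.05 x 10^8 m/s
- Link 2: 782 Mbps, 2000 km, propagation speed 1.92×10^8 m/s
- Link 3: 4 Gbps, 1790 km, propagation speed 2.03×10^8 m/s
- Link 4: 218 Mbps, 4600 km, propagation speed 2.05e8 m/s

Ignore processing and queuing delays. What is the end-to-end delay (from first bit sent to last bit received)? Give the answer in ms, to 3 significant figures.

54.4 ms

L = 68 × 8 = 544 bits.
Transmission delays (L/R per hop): 0.000143158, 0.000695652, 0.000136, 0.00249541 ms; sum = 0.00347022 ms.
Propagation delays (d/s per hop): 12.6829, 10.4167, 8.81773, 22.439 ms; sum = 54.3564 ms.
End-to-end = 54.4 ms.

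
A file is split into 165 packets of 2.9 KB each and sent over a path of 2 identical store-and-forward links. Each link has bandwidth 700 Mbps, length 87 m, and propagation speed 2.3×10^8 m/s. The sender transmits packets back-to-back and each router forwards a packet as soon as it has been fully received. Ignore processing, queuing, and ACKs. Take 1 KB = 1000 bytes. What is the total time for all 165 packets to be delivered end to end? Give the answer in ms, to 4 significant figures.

5.502 ms

Per-hop transmission t_tx = L/R = 23200/700000000 = 0.0331429 ms.
Per-hop propagation t_prop = 87/2.3e+08 = 0.000378261 ms.
Pipeline fill: first packet needs 2·t_tx to clear all hops; remaining 164 packets each add one t_tx.
Total = (2+165-1)·t_tx + 2·t_prop = 166·0.0331429 + 2·0.000378261 = 5.502 ms.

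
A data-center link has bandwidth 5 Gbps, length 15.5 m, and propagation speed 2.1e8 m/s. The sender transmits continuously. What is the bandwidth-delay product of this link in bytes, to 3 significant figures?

Propagation delay = 15.5 / 210000000 = 7.38095e-08 s.
BDP = R × t_prop = 5000000000 × 7.38095e-08 = 369.048 bits.
In bytes: 369.048/8 = 46.1 bytes.

46.1 bytes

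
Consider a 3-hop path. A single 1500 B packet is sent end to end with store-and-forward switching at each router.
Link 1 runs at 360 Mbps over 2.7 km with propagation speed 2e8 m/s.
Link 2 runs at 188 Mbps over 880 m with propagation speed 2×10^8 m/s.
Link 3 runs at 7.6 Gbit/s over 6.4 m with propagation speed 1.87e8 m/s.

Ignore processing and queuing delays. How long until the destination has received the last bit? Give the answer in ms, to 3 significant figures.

0.117 ms

L = 1500 × 8 = 12000 bits.
Transmission delays (L/R per hop): 0.0333333, 0.0638298, 0.00157895 ms; sum = 0.0987421 ms.
Propagation delays (d/s per hop): 0.0135, 0.0044, 3.42246e-05 ms; sum = 0.0179342 ms.
End-to-end = 0.117 ms.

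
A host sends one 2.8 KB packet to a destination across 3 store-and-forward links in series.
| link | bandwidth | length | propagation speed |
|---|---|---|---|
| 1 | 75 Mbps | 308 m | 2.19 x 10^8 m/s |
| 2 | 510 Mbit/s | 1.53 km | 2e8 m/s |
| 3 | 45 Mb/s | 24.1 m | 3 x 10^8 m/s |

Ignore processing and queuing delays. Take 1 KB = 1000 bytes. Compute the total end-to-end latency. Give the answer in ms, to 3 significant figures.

L = 22400 bits.
Transmission delays (L/R per hop): 0.298667, 0.0439216, 0.497778 ms; sum = 0.840366 ms.
Propagation delays (d/s per hop): 0.00140639, 0.00765, 8.03333e-05 ms; sum = 0.00913673 ms.
End-to-end = 0.850 ms.

0.850 ms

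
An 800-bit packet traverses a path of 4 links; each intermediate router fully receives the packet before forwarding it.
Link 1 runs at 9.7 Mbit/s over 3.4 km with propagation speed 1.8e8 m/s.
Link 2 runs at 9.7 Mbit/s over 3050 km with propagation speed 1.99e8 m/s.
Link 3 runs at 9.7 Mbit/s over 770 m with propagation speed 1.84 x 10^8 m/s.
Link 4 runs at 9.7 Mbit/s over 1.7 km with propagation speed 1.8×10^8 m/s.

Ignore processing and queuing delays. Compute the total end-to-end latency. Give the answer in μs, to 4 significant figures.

Transmission delay per hop = L/R = 800/9700000 = 82.4742 μs; 4 hops → 329.897 μs.
Propagation delays (d/s per hop): 18.8889, 15326.6, 4.18478, 9.44444 μs; sum = 15359.2 μs.
End-to-end = 15690 μs.

15690 μs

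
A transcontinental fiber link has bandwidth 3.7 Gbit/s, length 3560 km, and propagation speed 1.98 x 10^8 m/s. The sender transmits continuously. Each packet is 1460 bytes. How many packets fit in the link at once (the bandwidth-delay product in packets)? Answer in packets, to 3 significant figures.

Propagation delay = 3560000 / 198000000 = 0.0179798 s.
BDP = R × t_prop = 3700000000 × 0.0179798 = 66525300 bits.
In packets of 11680 bits: 5700 packets.

5700 packets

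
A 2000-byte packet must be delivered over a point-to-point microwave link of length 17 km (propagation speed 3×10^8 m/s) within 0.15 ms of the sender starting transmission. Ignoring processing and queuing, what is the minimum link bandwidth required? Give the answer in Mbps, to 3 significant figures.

171 Mbps

L = 16000 bits.
Propagation delay = 17000 / 300000000 = 0.0566667 ms.
Transmission budget = 0.15 − 0.0566667 = 0.0933333 ms.
R ≥ L / t_tx = 16000 bits / 9.33333e-05 s = 171 Mbps.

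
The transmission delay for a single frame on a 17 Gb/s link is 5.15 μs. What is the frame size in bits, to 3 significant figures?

87600 bits

L = R × t_tx = 17000000000 b/s × 5.15e-06 s = 87550 bits.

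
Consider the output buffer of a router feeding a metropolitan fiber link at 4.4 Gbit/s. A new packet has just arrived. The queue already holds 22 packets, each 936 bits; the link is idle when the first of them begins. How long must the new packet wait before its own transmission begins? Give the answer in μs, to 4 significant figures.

Each queued packet: L/R = 936/4400000000 = 0.212727 μs.
22 queued → 4.68 μs.
Queuing delay = 4.680 μs.

4.680 μs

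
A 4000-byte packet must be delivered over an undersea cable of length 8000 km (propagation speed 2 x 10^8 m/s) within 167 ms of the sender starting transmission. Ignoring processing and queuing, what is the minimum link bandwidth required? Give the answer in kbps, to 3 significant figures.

252 kbps

L = 32000 bits.
Propagation delay = 8000000 / 200000000 = 40 ms.
Transmission budget = 167 − 40 = 127 ms.
R ≥ L / t_tx = 32000 bits / 0.127 s = 252 kbps.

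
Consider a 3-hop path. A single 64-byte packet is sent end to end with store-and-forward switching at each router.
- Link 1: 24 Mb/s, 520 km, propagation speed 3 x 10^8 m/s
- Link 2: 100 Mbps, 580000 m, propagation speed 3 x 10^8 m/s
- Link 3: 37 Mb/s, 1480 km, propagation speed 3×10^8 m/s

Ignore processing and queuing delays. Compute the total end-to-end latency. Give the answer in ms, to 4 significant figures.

L = 64 × 8 = 512 bits.
Transmission delays (L/R per hop): 0.0213333, 0.00512, 0.0138378 ms; sum = 0.0402912 ms.
Propagation delays (d/s per hop): 1.73333, 1.93333, 4.93333 ms; sum = 8.6 ms.
End-to-end = 8.640 ms.

8.640 ms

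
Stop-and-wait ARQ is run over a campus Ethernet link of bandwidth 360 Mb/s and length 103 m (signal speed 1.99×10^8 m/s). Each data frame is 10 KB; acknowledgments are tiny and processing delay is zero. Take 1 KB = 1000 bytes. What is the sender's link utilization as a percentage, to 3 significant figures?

t_tx = L/R = 80000/360000000 = 0.000222222 s.
t_prop = 103/199000000 = 5.17588e-07 s; RTT = 1.03518e-06 s.
Cycle = t_tx + RTT = 0.000223257 s.
Utilization = t_tx / cycle = 0.000222222/0.000223257 = 99.5 %.

99.5 %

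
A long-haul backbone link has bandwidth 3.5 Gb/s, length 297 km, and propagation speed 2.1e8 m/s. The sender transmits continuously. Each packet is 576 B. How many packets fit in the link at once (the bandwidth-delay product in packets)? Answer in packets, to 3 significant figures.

1070 packets

Propagation delay = 297000 / 210000000 = 0.00141429 s.
BDP = R × t_prop = 3500000000 × 0.00141429 = 4950000 bits.
In packets of 4608 bits: 1070 packets.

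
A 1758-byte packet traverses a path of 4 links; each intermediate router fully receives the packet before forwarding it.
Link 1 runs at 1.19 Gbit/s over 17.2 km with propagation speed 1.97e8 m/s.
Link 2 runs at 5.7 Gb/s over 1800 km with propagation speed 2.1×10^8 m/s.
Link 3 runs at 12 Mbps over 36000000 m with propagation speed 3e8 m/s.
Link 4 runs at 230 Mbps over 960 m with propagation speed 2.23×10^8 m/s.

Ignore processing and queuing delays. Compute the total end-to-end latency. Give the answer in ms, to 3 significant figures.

L = 1758 × 8 = 14064 bits.
Transmission delays (L/R per hop): 0.0118185, 0.00246737, 1.172, 0.0611478 ms; sum = 1.24743 ms.
Propagation delays (d/s per hop): 0.0873096, 8.57143, 120, 0.00430493 ms; sum = 128.663 ms.
End-to-end = 130 ms.

130 ms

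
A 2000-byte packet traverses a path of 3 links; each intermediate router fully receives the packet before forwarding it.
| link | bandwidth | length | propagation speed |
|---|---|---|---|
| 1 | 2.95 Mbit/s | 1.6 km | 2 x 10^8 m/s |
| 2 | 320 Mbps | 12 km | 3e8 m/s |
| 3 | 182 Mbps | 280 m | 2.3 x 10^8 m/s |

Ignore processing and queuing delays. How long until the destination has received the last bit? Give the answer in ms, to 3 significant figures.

L = 2000 × 8 = 16000 bits.
Transmission delays (L/R per hop): 5.42373, 0.05, 0.0879121 ms; sum = 5.56164 ms.
Propagation delays (d/s per hop): 0.008, 0.04, 0.00121739 ms; sum = 0.0492174 ms.
End-to-end = 5.61 ms.

5.61 ms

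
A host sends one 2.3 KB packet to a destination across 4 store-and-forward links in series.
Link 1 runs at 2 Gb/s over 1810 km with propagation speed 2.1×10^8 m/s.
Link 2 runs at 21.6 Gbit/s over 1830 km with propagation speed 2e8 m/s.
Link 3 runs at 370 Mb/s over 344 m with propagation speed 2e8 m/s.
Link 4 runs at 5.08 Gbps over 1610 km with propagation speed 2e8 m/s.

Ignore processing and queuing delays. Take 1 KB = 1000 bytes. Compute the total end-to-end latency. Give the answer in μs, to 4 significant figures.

L = 18400 bits.
Transmission delays (L/R per hop): 9.2, 0.851852, 49.7297, 3.62205 μs; sum = 63.4036 μs.
Propagation delays (d/s per hop): 8619.05, 9150, 1.72, 8050 μs; sum = 25820.8 μs.
End-to-end = 25880 μs.

25880 μs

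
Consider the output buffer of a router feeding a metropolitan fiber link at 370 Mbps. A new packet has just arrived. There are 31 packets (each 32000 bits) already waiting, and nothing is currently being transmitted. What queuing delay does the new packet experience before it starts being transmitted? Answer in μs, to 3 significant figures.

2680 μs

Each queued packet: L/R = 32000/370000000 = 86.4865 μs.
31 queued → 2681.08 μs.
Queuing delay = 2680 μs.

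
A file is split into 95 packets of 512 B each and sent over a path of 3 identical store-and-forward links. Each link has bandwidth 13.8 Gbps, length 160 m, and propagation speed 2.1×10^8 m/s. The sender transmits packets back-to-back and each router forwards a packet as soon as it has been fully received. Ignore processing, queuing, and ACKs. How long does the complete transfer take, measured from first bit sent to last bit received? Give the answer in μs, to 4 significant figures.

31.08 μs

Per-hop transmission t_tx = L/R = 4096/13800000000 = 0.296812 μs.
Per-hop propagation t_prop = 160/210000000 = 0.761905 μs.
Pipeline fill: first packet needs 3·t_tx to clear all hops; remaining 94 packets each add one t_tx.
Total = (3+95-1)·t_tx + 3·t_prop = 97·0.296812 + 3·0.761905 = 31.08 μs.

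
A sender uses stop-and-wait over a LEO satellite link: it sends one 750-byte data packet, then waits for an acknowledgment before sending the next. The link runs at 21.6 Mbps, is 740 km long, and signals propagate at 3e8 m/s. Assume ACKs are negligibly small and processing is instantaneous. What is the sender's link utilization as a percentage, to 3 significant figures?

5.33 %

t_tx = L/R = 6000/21600000 = 0.000277778 s.
t_prop = 740000/300000000 = 0.00246667 s; RTT = 0.00493333 s.
Cycle = t_tx + RTT = 0.00521111 s.
Utilization = t_tx / cycle = 0.000277778/0.00521111 = 5.33 %.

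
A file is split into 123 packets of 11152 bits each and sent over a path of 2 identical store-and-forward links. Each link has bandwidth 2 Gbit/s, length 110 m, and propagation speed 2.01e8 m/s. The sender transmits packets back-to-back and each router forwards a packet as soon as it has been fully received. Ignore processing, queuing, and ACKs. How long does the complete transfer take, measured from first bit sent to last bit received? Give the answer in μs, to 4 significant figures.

Per-hop transmission t_tx = L/R = 11152/2000000000 = 5.576 μs.
Per-hop propagation t_prop = 110/2.01e+08 = 0.547264 μs.
Pipeline fill: first packet needs 2·t_tx to clear all hops; remaining 122 packets each add one t_tx.
Total = (2+123-1)·t_tx + 2·t_prop = 124·5.576 + 2·0.547264 = 692.5 μs.

692.5 μs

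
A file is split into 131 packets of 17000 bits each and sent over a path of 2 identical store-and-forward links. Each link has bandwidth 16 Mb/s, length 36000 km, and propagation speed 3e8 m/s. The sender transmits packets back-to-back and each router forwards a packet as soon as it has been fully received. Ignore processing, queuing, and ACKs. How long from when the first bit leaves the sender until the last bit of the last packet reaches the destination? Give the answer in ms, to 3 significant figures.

380 ms

Per-hop transmission t_tx = L/R = 17000/16000000 = 1.0625 ms.
Per-hop propagation t_prop = 36000000/300000000 = 120 ms.
Pipeline fill: first packet needs 2·t_tx to clear all hops; remaining 130 packets each add one t_tx.
Total = (2+131-1)·t_tx + 2·t_prop = 132·1.0625 + 2·120 = 380 ms.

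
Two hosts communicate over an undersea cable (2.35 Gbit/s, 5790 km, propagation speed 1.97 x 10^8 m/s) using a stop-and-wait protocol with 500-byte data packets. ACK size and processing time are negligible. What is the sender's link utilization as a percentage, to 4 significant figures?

0.002896 %

t_tx = L/R = 4000/2350000000 = 1.70213e-06 s.
t_prop = 5790000/197000000 = 0.0293909 s; RTT = 0.0587817 s.
Cycle = t_tx + RTT = 0.0587834 s.
Utilization = t_tx / cycle = 1.70213e-06/0.0587834 = 0.002896 %.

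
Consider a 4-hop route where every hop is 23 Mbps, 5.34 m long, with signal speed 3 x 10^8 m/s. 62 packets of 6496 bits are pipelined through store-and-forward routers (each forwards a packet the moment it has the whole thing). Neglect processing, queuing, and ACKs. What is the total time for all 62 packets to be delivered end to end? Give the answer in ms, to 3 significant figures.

Per-hop transmission t_tx = L/R = 6496/23000000 = 0.282435 ms.
Per-hop propagation t_prop = 5.34/300000000 = 1.78e-05 ms.
Pipeline fill: first packet needs 4·t_tx to clear all hops; remaining 61 packets each add one t_tx.
Total = (4+62-1)·t_tx + 4·t_prop = 65·0.282435 + 4·1.78e-05 = 18.4 ms.

18.4 ms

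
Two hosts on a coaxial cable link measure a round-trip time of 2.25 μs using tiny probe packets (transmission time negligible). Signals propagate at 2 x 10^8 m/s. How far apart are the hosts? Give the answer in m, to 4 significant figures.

225.0 m

One-way propagation = RTT/2 = 1.125 μs.
d = s × t = 200000000 × 1.125e-06 = 225.0 m.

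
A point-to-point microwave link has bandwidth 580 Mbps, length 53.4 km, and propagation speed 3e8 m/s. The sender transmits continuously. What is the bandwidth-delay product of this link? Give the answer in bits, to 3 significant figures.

Propagation delay = 53400 / 300000000 = 0.000178 s.
BDP = R × t_prop = 580000000 × 0.000178 = 103240 bits.

103000 bits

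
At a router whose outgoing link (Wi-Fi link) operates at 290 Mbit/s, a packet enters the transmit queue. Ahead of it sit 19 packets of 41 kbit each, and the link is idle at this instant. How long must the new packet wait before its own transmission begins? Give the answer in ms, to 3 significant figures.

2.69 ms

Each queued packet: L/R = 41000/290000000 = 0.141379 ms.
19 queued → 2.68621 ms.
Queuing delay = 2.69 ms.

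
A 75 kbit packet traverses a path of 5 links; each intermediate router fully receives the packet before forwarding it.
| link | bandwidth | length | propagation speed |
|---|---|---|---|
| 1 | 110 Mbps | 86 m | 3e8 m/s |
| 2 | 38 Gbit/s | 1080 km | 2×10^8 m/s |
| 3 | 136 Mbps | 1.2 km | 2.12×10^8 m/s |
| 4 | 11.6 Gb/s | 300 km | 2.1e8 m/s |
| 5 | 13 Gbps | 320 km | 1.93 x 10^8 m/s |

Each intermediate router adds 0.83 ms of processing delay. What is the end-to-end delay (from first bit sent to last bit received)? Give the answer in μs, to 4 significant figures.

L = 75000 bits.
Transmission delays (L/R per hop): 681.818, 1.97368, 551.471, 6.46552, 5.76923 μs; sum = 1247.5 μs.
Propagation delays (d/s per hop): 0.286667, 5400, 5.66038, 1428.57, 1658.03 μs; sum = 8492.55 μs.
Processing at 4 router(s): 4 × 0.83 ms = 3320 μs.
End-to-end = 13060 μs.

13060 μs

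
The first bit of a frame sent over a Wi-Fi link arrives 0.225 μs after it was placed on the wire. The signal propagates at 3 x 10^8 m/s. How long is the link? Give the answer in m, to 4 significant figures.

d = s × t_prop = 300000000 × 2.25e-07 = 67.50 m.

67.50 m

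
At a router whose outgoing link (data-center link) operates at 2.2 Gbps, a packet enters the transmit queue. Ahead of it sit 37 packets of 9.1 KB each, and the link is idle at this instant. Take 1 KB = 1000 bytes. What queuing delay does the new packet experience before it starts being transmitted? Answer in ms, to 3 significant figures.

1.22 ms

Each queued packet: L/R = 72800/2200000000 = 0.0330909 ms.
37 queued → 1.22436 ms.
Queuing delay = 1.22 ms.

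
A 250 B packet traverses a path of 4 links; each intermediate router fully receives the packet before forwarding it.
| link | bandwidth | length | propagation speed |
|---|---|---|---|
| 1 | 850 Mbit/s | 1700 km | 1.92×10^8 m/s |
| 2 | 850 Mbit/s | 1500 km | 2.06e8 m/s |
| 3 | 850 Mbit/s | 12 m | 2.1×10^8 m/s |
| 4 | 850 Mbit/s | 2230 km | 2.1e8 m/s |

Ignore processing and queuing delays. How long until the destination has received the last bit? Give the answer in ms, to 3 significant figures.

L = 250 × 8 = 2000 bits.
Transmission delay per hop = L/R = 2000/850000000 = 0.00235294 ms; 4 hops → 0.00941176 ms.
Propagation delays (d/s per hop): 8.85417, 7.28155, 5.71429e-05, 10.619 ms; sum = 26.7548 ms.
End-to-end = 26.8 ms.

26.8 ms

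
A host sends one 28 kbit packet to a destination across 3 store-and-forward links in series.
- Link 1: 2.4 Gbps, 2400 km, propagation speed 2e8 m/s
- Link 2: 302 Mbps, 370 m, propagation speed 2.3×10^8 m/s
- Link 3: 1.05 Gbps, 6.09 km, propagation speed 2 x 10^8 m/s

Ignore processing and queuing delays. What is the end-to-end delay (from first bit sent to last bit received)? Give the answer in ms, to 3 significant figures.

L = 28000 bits.
Transmission delays (L/R per hop): 0.0116667, 0.0927152, 0.0266667 ms; sum = 0.131049 ms.
Propagation delays (d/s per hop): 12, 0.0016087, 0.03045 ms; sum = 12.0321 ms.
End-to-end = 12.2 ms.

12.2 ms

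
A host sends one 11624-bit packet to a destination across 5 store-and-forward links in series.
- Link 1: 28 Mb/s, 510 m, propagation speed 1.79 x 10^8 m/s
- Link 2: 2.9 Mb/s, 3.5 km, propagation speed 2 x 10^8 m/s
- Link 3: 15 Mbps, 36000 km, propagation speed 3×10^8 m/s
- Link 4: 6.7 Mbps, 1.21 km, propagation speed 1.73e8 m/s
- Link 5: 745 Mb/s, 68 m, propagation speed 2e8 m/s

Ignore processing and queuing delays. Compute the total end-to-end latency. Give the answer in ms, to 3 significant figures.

Transmission delays (L/R per hop): 0.415143, 4.00828, 0.774933, 1.73493, 0.0156027 ms; sum = 6.94888 ms.
Propagation delays (d/s per hop): 0.00284916, 0.0175, 120, 0.00699422, 0.00034 ms; sum = 120.028 ms.
End-to-end = 127 ms.

127 ms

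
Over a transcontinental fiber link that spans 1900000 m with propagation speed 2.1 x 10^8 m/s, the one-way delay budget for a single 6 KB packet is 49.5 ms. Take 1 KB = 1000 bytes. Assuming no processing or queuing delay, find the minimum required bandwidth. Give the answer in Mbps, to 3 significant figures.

1.19 Mbps

L = 48000 bits.
Propagation delay = 1900000 / 210000000 = 9.04762 ms.
Transmission budget = 49.5 − 9.04762 = 40.4524 ms.
R ≥ L / t_tx = 48000 bits / 0.0404524 s = 1.19 Mbps.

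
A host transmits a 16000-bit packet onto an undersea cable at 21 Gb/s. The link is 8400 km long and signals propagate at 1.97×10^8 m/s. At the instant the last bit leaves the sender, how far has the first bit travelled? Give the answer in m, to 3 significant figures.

t_tx = L/R = 16000/21000000000 = 7.61905e-07 s.
Distance = s × t_tx = 197000000 × 7.61905e-07 = 150 m.

150 m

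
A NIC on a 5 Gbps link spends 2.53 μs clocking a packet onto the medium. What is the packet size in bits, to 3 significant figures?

L = R × t_tx = 5000000000 b/s × 2.53e-06 s = 12650 bits.

12700 bits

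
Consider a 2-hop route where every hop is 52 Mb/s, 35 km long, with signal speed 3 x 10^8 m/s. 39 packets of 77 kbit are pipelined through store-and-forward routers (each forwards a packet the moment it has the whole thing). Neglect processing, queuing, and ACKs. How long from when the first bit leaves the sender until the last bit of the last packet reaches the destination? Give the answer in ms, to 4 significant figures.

59.46 ms

Per-hop transmission t_tx = L/R = 77000/52000000 = 1.48077 ms.
Per-hop propagation t_prop = 35000/300000000 = 0.116667 ms.
Pipeline fill: first packet needs 2·t_tx to clear all hops; remaining 38 packets each add one t_tx.
Total = (2+39-1)·t_tx + 2·t_prop = 40·1.48077 + 2·0.116667 = 59.46 ms.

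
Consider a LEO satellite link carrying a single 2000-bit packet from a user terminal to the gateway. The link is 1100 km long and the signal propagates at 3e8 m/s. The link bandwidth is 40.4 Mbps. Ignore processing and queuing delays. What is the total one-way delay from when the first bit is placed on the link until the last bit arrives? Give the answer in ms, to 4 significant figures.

3.716 ms

Transmission delay = L/R = 2000 / 40400000 = 0.049505 ms.
Propagation delay = d/s = 1100000 m / 300000000 m/s = 3.66667 ms.
Total = 3.716 ms.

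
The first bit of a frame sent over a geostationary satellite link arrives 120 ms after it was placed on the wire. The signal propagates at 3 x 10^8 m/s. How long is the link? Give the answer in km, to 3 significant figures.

d = s × t_prop = 300000000 × 0.12 = 36000 km.

36000 km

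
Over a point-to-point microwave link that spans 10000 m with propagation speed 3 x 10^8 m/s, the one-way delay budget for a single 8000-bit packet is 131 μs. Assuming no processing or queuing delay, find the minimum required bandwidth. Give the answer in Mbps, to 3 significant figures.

Propagation delay = 10000 / 300000000 = 33.3333 μs.
Transmission budget = 131 − 33.3333 = 97.6667 μs.
R ≥ L / t_tx = 8000 bits / 9.76667e-05 s = 81.9 Mbps.

81.9 Mbps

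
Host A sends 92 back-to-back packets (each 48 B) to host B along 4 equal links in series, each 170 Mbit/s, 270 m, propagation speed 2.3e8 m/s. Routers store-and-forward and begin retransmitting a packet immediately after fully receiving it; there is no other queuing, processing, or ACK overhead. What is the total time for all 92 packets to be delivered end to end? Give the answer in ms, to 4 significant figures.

Per-hop transmission t_tx = L/R = 384/170000000 = 0.00225882 ms.
Per-hop propagation t_prop = 270/2.3e+08 = 0.00117391 ms.
Pipeline fill: first packet needs 4·t_tx to clear all hops; remaining 91 packets each add one t_tx.
Total = (4+92-1)·t_tx + 4·t_prop = 95·0.00225882 + 4·0.00117391 = 0.2193 ms.

0.2193 ms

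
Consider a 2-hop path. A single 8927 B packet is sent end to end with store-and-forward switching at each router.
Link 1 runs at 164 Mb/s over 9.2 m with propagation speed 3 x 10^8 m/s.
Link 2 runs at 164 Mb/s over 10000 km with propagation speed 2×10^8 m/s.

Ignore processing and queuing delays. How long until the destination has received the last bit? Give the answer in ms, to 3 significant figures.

50.9 ms

L = 8927 × 8 = 71416 bits.
Transmission delay per hop = L/R = 71416/164000000 = 0.435463 ms; 2 hops → 0.870927 ms.
Propagation delays (d/s per hop): 3.06667e-05, 50 ms; sum = 50 ms.
End-to-end = 50.9 ms.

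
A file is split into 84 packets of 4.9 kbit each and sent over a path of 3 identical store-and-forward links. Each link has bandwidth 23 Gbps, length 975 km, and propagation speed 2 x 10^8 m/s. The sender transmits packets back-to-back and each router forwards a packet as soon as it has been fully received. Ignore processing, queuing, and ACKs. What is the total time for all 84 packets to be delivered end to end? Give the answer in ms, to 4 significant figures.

Per-hop transmission t_tx = L/R = 4900/23000000000 = 0.000213043 ms.
Per-hop propagation t_prop = 975000/200000000 = 4.875 ms.
Pipeline fill: first packet needs 3·t_tx to clear all hops; remaining 83 packets each add one t_tx.
Total = (3+84-1)·t_tx + 3·t_prop = 86·0.000213043 + 3·4.875 = 14.64 ms.

14.64 ms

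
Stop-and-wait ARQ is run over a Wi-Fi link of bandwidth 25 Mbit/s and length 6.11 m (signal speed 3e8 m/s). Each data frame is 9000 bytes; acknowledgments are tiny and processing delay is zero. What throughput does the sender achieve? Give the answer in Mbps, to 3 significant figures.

25.0 Mbps

t_tx = L/R = 72000/25000000 = 0.00288 s.
t_prop = 6.11/300000000 = 2.03667e-08 s; RTT = 4.07333e-08 s.
Cycle = t_tx + RTT = 0.00288004 s.
Throughput = L / cycle = 72000 / 0.00288004 = 25.0 Mbps.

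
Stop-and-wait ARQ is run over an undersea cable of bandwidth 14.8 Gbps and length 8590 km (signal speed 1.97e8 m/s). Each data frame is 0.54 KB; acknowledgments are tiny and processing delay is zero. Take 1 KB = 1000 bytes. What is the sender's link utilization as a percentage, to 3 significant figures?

t_tx = L/R = 4320/14800000000 = 2.91892e-07 s.
t_prop = 8590000/197000000 = 0.0436041 s; RTT = 0.0872081 s.
Cycle = t_tx + RTT = 0.0872084 s.
Utilization = t_tx / cycle = 2.91892e-07/0.0872084 = 0.000335 %.

0.000335 %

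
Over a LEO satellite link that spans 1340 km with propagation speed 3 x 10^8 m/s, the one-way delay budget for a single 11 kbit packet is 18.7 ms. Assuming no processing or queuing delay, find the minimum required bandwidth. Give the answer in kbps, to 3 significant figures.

773 kbps

Propagation delay = 1340000 / 300000000 = 4.46667 ms.
Transmission budget = 18.7 − 4.46667 = 14.2333 ms.
R ≥ L / t_tx = 11000 bits / 0.0142333 s = 773 kbps.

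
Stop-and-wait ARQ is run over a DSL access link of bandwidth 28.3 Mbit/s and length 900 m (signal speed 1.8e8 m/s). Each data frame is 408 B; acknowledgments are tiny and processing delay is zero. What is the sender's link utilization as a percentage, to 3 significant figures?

t_tx = L/R = 3264/28300000 = 0.000115336 s.
t_prop = 900/180000000 = 5e-06 s; RTT = 1e-05 s.
Cycle = t_tx + RTT = 0.000125336 s.
Utilization = t_tx / cycle = 0.000115336/0.000125336 = 92.0 %.

92.0 %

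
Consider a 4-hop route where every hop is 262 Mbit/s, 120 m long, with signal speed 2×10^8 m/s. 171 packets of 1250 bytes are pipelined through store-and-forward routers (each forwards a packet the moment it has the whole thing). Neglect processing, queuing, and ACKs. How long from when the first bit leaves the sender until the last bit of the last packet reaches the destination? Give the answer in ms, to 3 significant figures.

6.64 ms

Per-hop transmission t_tx = L/R = 10000/262000000 = 0.0381679 ms.
Per-hop propagation t_prop = 120/200000000 = 0.0006 ms.
Pipeline fill: first packet needs 4·t_tx to clear all hops; remaining 170 packets each add one t_tx.
Total = (4+171-1)·t_tx + 4·t_prop = 174·0.0381679 + 4·0.0006 = 6.64 ms.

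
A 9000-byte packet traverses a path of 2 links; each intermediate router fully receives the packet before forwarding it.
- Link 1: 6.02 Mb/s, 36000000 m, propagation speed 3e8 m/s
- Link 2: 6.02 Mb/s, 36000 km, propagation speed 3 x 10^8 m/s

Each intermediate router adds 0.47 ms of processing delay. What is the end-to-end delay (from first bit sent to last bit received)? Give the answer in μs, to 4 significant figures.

L = 9000 × 8 = 72000 bits.
Transmission delay per hop = L/R = 72000/6020000 = 11960.1 μs; 2 hops → 23920.3 μs.
Propagation delays (d/s per hop): 120000, 120000 μs; sum = 240000 μs.
Processing at 1 router(s): 1 × 0.47 ms = 470 μs.
End-to-end = 264400 μs.

264400 μs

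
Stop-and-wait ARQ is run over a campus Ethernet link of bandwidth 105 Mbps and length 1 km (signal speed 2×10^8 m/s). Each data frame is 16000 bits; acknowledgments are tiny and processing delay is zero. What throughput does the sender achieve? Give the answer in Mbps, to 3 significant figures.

t_tx = L/R = 16000/105000000 = 0.000152381 s.
t_prop = 1000/200000000 = 5e-06 s; RTT = 1e-05 s.
Cycle = t_tx + RTT = 0.000162381 s.
Throughput = L / cycle = 16000 / 0.000162381 = 98.5 Mbps.

98.5 Mbps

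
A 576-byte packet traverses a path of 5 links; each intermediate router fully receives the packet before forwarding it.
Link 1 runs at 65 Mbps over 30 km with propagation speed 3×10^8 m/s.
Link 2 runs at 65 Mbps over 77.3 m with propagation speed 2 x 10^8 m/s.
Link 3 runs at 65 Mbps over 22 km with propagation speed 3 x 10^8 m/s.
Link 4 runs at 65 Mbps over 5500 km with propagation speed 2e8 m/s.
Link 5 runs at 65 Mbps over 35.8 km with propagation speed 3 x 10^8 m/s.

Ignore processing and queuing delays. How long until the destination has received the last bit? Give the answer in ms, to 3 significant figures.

L = 576 × 8 = 4608 bits.
Transmission delay per hop = L/R = 4608/65000000 = 0.0708923 ms; 5 hops → 0.354462 ms.
Propagation delays (d/s per hop): 0.1, 0.0003865, 0.0733333, 27.5, 0.119333 ms; sum = 27.7931 ms.
End-to-end = 28.1 ms.

28.1 ms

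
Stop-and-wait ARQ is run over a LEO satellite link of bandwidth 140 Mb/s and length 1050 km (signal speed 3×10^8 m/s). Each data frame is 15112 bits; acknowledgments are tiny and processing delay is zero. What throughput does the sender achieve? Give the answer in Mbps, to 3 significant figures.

2.13 Mbps

t_tx = L/R = 15112/140000000 = 0.000107943 s.
t_prop = 1050000/300000000 = 0.0035 s; RTT = 0.007 s.
Cycle = t_tx + RTT = 0.00710794 s.
Throughput = L / cycle = 15112 / 0.00710794 = 2.13 Mbps.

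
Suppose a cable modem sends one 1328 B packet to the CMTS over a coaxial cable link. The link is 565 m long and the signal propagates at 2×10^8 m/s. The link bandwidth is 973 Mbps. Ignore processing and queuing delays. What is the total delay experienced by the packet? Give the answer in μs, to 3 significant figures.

13.7 μs

L = 1328 × 8 = 10624 bits.
Transmission delay = L/R = 10624 / 973000000 = 10.9188 μs.
Propagation delay = d/s = 565 m / 200000000 m/s = 2.825 μs.
Total = 13.7 μs.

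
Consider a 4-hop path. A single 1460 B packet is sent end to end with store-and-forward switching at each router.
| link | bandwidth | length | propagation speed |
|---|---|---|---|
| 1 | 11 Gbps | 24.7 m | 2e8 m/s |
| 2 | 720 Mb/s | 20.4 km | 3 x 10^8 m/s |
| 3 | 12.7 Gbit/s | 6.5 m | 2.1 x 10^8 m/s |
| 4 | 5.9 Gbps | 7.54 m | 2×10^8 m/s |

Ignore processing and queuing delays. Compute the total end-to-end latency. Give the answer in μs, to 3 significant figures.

L = 1460 × 8 = 11680 bits.
Transmission delays (L/R per hop): 1.06182, 16.2222, 0.919685, 1.97966 μs; sum = 20.1834 μs.
Propagation delays (d/s per hop): 0.1235, 68, 0.0309524, 0.0377 μs; sum = 68.1922 μs.
End-to-end = 88.4 μs.

88.4 μs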